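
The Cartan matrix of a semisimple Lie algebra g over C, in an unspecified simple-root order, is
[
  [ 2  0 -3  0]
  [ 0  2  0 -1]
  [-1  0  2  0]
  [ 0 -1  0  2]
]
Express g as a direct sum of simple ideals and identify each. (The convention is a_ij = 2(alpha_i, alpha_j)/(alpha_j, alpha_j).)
type A_2 + type G_2

The diagram associated to this matrix has two connected components: the simple roots {alpha_2, alpha_4} form a chain of 2 nodes with single edges (A_2), and {alpha_1, alpha_3} form two nodes joined by a triple edge (G_2). A semisimple Lie algebra decomposes uniquely as the direct sum of simple ideals, one per connected component of its Dynkin diagram, so g ≅ A_2 ⊕ G_2 (dimension 8 + 14 = 22).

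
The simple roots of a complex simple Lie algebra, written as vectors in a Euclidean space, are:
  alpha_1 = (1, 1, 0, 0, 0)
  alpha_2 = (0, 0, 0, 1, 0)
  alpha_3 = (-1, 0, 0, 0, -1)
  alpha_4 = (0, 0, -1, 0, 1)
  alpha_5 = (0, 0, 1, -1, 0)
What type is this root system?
Compute the Cartan integers a_ij = 2(alpha_i, alpha_j)/(alpha_j, alpha_j); the resulting 5x5 Cartan matrix is
[[2, 0, -1, 0, 0], [0, 2, 0, 0, -1], [-1, 0, 2, -1, 0], [0, 0, -1, 2, -1], [0, -2, 0, -1, 2]].
The roots have two lengths (squared-length ratio 2:1); the short ones are alpha_{2}. The associated Dynkin diagram is a chain of 5 nodes with a double edge at one end; the terminal node there is the unique short simple root (B_5), so the type is B_5 (the algebra so(11)).

B_5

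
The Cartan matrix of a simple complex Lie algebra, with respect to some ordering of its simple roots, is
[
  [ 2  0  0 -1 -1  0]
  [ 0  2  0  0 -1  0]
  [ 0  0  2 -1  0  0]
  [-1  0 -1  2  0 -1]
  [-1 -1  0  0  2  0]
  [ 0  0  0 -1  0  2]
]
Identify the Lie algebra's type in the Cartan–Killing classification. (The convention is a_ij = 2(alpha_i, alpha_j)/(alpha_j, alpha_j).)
The matrix has rank 6 with 2's on the diagonal. Reading the off-diagonal entries as Dynkin edges (a single edge where a_ij = a_ji = -1; a double or triple edge where a_ij * a_ji = 2 or 3), the diagram is a chain of 4 nodes with a fork of two nodes at one end (D_6). One simple-root ordering that puts it in standard form is (alpha_2, alpha_5, alpha_1, alpha_4, alpha_6, alpha_3). So the algebra is type D_6, i.e. so(12).

D_6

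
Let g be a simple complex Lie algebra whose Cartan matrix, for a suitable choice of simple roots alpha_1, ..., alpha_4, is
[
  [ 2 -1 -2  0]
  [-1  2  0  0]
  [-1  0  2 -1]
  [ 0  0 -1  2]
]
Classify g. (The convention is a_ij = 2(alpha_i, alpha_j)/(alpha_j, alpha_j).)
F4

The matrix has rank 4 with 2's on the diagonal. Reading the off-diagonal entries as Dynkin edges (a single edge where a_ij = a_ji = -1; a double or triple edge where a_ij * a_ji = 2 or 3), the diagram is a chain of 4 nodes with a double edge between the middle two (F_4). One simple-root ordering that puts it in standard form is (alpha_2, alpha_1, alpha_3, alpha_4). So the algebra is type F_4.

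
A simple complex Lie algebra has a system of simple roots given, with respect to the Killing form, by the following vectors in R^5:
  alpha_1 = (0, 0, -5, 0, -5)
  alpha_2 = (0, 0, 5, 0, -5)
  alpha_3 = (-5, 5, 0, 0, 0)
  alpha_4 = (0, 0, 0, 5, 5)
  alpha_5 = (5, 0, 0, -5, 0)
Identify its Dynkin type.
type D_5

Compute the Cartan integers a_ij = 2(alpha_i, alpha_j)/(alpha_j, alpha_j); the resulting 5x5 Cartan matrix is
[[2, 0, 0, -1, 0], [0, 2, 0, -1, 0], [0, 0, 2, 0, -1], [-1, -1, 0, 2, -1], [0, 0, -1, -1, 2]].
All simple roots have the same length, so the diagram is simply laced. The associated Dynkin diagram is a chain of 3 nodes with a fork of two nodes at one end (D_5), so the type is D_5 (the algebra so(10)).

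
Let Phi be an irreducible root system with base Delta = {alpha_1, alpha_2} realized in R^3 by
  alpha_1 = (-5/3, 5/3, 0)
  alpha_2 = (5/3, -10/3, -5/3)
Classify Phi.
G_2

Compute the Cartan integers a_ij = 2(alpha_i, alpha_j)/(alpha_j, alpha_j); the resulting 2x2 Cartan matrix is
[[2, -1], [-3, 2]].
The roots have two lengths (squared-length ratio 3:1); the short ones are alpha_{1}. The associated Dynkin diagram is two nodes joined by a triple edge (G_2), so the type is G_2.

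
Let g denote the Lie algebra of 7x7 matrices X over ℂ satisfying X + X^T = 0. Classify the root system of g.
type B_3

This is so(7) with 7 odd, which has dimension 7(7-1)/2 = 21 and rank (7-1)/2 = 3. In the classification of classical Lie algebras, the orthogonal algebra so(2n+1) in an odd number of variables has type B_n; here n = 3, so the Dynkin diagram is a chain of 3 nodes with a double edge at one end; the terminal node there is the unique short simple root (B_3). Hence the type is B_3.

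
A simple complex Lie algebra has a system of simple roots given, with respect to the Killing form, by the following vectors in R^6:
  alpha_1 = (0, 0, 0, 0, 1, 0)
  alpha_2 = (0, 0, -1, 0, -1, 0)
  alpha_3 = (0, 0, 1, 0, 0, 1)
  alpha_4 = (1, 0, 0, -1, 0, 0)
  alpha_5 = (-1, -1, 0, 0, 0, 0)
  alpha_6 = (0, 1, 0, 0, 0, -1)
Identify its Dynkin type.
Compute the Cartan integers a_ij = 2(alpha_i, alpha_j)/(alpha_j, alpha_j); the resulting 6x6 Cartan matrix is
[[2, -1, 0, 0, 0, 0], [-2, 2, -1, 0, 0, 0], [0, -1, 2, 0, 0, -1], [0, 0, 0, 2, -1, 0], [0, 0, 0, -1, 2, -1], [0, 0, -1, 0, -1, 2]].
The roots have two lengths (squared-length ratio 2:1); the short ones are alpha_{1}. The associated Dynkin diagram is a chain of 6 nodes with a double edge at one end; the terminal node there is the unique short simple root (B_6), so the type is B_6 (the algebra so(13)).

type B_6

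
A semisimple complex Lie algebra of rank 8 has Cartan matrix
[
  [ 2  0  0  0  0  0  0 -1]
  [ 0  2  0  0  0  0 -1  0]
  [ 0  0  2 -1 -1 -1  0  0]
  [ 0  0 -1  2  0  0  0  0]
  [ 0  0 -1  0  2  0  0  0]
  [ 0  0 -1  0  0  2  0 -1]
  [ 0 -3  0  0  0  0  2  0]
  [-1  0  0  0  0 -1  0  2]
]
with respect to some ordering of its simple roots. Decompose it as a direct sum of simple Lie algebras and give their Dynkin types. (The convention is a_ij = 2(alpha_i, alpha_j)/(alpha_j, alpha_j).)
D_6 (so(12)) + G_2

The diagram associated to this matrix has two connected components: the simple roots {alpha_1, alpha_3, alpha_4, alpha_5, alpha_6, alpha_8} form a chain of 4 nodes with a fork of two nodes at one end (D_6), and {alpha_2, alpha_7} form two nodes joined by a triple edge (G_2). A semisimple Lie algebra decomposes uniquely as the direct sum of simple ideals, one per connected component of its Dynkin diagram, so g ≅ D_6 ⊕ G_2 (dimension 66 + 14 = 80).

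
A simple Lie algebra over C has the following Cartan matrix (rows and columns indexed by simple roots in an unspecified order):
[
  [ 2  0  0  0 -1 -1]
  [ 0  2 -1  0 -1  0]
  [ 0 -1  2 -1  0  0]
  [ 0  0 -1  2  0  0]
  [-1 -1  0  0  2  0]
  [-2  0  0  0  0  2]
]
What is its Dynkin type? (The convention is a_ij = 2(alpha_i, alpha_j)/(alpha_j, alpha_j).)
type C_6

The matrix has rank 6 with 2's on the diagonal. Reading the off-diagonal entries as Dynkin edges (a single edge where a_ij = a_ji = -1; a double or triple edge where a_ij * a_ji = 2 or 3), the diagram is a chain of 6 nodes with a double edge at one end; the terminal node there is the unique long simple root (C_6). One simple-root ordering that puts it in standard form is (alpha_4, alpha_3, alpha_2, alpha_5, alpha_1, alpha_6). So the algebra is type C_6, i.e. sp(12).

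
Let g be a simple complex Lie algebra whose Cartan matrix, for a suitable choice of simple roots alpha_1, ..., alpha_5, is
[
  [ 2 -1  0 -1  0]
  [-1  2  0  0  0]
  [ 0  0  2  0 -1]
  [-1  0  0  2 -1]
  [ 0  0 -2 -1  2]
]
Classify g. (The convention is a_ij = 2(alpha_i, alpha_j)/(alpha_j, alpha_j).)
The matrix has rank 5 with 2's on the diagonal. Reading the off-diagonal entries as Dynkin edges (a single edge where a_ij = a_ji = -1; a double or triple edge where a_ij * a_ji = 2 or 3), the diagram is a chain of 5 nodes with a double edge at one end; the terminal node there is the unique short simple root (B_5). One simple-root ordering that puts it in standard form is (alpha_2, alpha_1, alpha_4, alpha_5, alpha_3). So the algebra is type B_5, i.e. so(11).

B_5 (so(11))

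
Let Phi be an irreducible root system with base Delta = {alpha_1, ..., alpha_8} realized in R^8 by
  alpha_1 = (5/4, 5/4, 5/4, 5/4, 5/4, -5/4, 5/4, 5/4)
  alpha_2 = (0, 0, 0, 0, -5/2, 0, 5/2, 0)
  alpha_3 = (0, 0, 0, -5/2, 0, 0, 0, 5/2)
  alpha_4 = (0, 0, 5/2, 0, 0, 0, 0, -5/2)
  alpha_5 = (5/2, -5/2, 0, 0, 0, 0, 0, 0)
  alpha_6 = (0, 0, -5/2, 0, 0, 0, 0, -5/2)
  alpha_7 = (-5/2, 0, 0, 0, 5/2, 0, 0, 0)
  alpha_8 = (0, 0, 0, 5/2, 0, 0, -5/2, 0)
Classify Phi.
type E_8

Compute the Cartan integers a_ij = 2(alpha_i, alpha_j)/(alpha_j, alpha_j); the resulting 8x8 Cartan matrix is
[[2, 0, 0, 0, 0, -1, 0, 0], [0, 2, 0, 0, 0, 0, -1, -1], [0, 0, 2, -1, 0, -1, 0, -1], [0, 0, -1, 2, 0, 0, 0, 0], [0, 0, 0, 0, 2, 0, -1, 0], [-1, 0, -1, 0, 0, 2, 0, 0], [0, -1, 0, 0, -1, 0, 2, 0], [0, -1, -1, 0, 0, 0, 0, 2]].
All simple roots have the same length, so the diagram is simply laced. The associated Dynkin diagram is a chain of 7 nodes with one extra node attached to the third node from one end (E_8), so the type is E_8.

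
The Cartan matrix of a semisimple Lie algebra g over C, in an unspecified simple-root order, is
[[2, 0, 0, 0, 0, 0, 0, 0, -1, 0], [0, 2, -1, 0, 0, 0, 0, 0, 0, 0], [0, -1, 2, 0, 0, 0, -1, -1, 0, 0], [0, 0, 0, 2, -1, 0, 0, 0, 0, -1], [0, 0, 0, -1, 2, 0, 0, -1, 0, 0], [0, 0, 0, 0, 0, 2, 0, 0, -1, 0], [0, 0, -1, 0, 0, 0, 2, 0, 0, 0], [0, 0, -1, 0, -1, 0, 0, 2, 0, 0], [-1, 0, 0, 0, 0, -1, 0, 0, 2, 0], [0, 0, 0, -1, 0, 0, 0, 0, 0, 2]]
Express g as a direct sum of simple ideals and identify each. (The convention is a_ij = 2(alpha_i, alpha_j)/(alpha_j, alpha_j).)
type A_3 ⊕ type D_7

The diagram associated to this matrix has two connected components: the simple roots {alpha_1, alpha_6, alpha_9} form a chain of 3 nodes with single edges (A_3), and {alpha_2, alpha_3, alpha_4, alpha_5, alpha_7, alpha_8, alpha_10} form a chain of 5 nodes with a fork of two nodes at one end (D_7). A semisimple Lie algebra decomposes uniquely as the direct sum of simple ideals, one per connected component of its Dynkin diagram, so g ≅ A_3 ⊕ D_7 (dimension 15 + 91 = 106).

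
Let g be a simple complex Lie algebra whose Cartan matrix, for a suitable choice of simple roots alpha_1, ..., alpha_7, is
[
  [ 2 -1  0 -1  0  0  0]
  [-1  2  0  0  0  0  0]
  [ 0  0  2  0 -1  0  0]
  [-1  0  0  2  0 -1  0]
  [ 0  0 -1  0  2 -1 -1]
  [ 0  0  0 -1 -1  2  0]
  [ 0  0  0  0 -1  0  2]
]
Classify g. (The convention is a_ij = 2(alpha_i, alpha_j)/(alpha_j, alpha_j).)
type D_7

The matrix has rank 7 with 2's on the diagonal. Reading the off-diagonal entries as Dynkin edges (a single edge where a_ij = a_ji = -1; a double or triple edge where a_ij * a_ji = 2 or 3), the diagram is a chain of 5 nodes with a fork of two nodes at one end (D_7). One simple-root ordering that puts it in standard form is (alpha_2, alpha_1, alpha_4, alpha_6, alpha_5, alpha_7, alpha_3). So the algebra is type D_7, i.e. so(14).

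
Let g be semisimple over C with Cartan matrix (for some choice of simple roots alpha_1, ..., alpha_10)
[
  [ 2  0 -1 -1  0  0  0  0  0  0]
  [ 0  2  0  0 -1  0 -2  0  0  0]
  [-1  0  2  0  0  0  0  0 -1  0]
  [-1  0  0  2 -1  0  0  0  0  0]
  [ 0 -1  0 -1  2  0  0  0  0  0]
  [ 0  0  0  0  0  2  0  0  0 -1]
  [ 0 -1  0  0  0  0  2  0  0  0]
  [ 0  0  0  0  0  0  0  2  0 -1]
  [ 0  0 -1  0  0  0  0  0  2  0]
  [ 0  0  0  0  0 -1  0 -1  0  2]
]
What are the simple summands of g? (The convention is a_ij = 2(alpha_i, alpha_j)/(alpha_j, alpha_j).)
The diagram associated to this matrix has two connected components: the simple roots {alpha_6, alpha_8, alpha_10} form a chain of 3 nodes with single edges (A_3), and {alpha_1, alpha_2, alpha_3, alpha_4, alpha_5, alpha_7, alpha_9} form a chain of 7 nodes with a double edge at one end; the terminal node there is the unique short simple root (B_7). A semisimple Lie algebra decomposes uniquely as the direct sum of simple ideals, one per connected component of its Dynkin diagram, so g ≅ A_3 ⊕ B_7 (dimension 15 + 105 = 120).

type A_3 ⊕ type B_7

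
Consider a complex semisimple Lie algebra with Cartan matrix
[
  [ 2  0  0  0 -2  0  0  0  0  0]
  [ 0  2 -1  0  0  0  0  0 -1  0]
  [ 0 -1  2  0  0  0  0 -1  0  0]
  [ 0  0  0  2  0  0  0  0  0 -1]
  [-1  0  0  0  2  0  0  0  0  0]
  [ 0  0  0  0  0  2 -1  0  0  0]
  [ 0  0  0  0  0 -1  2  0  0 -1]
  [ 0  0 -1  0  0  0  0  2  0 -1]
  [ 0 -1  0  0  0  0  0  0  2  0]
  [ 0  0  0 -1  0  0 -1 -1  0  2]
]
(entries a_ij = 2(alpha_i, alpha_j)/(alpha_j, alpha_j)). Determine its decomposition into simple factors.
type B_2 + type E_8

The diagram associated to this matrix has two connected components: the simple roots {alpha_1, alpha_5} form a chain of 2 nodes with a double edge at one end; the terminal node there is the unique short simple root (B_2), and {alpha_2, alpha_3, alpha_4, alpha_6, alpha_7, alpha_8, alpha_9, alpha_10} form a chain of 7 nodes with one extra node attached to the third node from one end (E_8). A semisimple Lie algebra decomposes uniquely as the direct sum of simple ideals, one per connected component of its Dynkin diagram, so g ≅ B_2 ⊕ E_8 (dimension 10 + 248 = 258).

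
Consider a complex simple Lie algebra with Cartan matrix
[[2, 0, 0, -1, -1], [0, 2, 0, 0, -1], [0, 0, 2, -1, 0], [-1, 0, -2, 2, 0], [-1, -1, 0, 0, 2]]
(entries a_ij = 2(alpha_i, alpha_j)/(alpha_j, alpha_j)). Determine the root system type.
B_5

The matrix has rank 5 with 2's on the diagonal. Reading the off-diagonal entries as Dynkin edges (a single edge where a_ij = a_ji = -1; a double or triple edge where a_ij * a_ji = 2 or 3), the diagram is a chain of 5 nodes with a double edge at one end; the terminal node there is the unique short simple root (B_5). One simple-root ordering that puts it in standard form is (alpha_2, alpha_5, alpha_1, alpha_4, alpha_3). So the algebra is type B_5, i.e. so(11).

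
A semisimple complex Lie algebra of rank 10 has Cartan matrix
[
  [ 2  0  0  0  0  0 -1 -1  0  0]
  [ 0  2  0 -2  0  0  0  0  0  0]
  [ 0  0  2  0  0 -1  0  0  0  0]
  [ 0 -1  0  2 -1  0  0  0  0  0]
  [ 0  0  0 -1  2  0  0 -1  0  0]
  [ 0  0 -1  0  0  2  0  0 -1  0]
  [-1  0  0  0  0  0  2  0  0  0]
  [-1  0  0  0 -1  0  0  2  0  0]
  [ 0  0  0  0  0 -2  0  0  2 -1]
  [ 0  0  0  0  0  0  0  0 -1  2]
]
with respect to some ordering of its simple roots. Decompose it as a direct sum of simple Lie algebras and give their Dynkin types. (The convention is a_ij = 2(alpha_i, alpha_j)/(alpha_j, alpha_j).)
The diagram associated to this matrix has two connected components: the simple roots {alpha_1, alpha_2, alpha_4, alpha_5, alpha_7, alpha_8} form a chain of 6 nodes with a double edge at one end; the terminal node there is the unique long simple root (C_6), and {alpha_3, alpha_6, alpha_9, alpha_10} form a chain of 4 nodes with a double edge between the middle two (F_4). A semisimple Lie algebra decomposes uniquely as the direct sum of simple ideals, one per connected component of its Dynkin diagram, so g ≅ C_6 ⊕ F_4 (dimension 78 + 52 = 130).

C_6 ⊕ F_4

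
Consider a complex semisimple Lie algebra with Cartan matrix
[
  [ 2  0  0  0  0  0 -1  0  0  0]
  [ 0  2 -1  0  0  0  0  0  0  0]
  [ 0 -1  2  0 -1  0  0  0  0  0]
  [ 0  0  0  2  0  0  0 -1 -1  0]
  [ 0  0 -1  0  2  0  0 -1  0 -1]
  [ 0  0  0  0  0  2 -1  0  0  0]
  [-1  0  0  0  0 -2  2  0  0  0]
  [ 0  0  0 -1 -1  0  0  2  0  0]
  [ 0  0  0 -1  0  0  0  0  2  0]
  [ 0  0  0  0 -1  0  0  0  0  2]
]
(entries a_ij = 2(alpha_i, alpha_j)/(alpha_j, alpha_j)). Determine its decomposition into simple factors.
B_3 ⊕ E_7

The diagram associated to this matrix has two connected components: the simple roots {alpha_1, alpha_6, alpha_7} form a chain of 3 nodes with a double edge at one end; the terminal node there is the unique short simple root (B_3), and {alpha_2, alpha_3, alpha_4, alpha_5, alpha_8, alpha_9, alpha_10} form a chain of 6 nodes with one extra node attached to the third node from one end (E_7). A semisimple Lie algebra decomposes uniquely as the direct sum of simple ideals, one per connected component of its Dynkin diagram, so g ≅ B_3 ⊕ E_7 (dimension 21 + 133 = 154).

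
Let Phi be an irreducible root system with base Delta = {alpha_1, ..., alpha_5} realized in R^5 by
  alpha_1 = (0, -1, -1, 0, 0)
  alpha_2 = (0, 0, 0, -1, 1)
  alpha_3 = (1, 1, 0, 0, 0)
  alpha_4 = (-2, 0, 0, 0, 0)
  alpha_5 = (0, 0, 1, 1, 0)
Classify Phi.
Compute the Cartan integers a_ij = 2(alpha_i, alpha_j)/(alpha_j, alpha_j); the resulting 5x5 Cartan matrix is
[[2, 0, -1, 0, -1], [0, 2, 0, 0, -1], [-1, 0, 2, -1, 0], [0, 0, -2, 2, 0], [-1, -1, 0, 0, 2]].
The roots have two lengths (squared-length ratio 2:1); the short ones are alpha_{1,2,3,5}. The associated Dynkin diagram is a chain of 5 nodes with a double edge at one end; the terminal node there is the unique long simple root (C_5), so the type is C_5 (the algebra sp(10)).

C_5 (sp(10))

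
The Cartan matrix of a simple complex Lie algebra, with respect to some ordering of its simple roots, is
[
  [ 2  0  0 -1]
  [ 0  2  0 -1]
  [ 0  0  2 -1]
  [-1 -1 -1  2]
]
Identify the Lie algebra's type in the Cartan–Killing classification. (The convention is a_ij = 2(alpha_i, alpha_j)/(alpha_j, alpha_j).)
D_4 (so(8))

The matrix has rank 4 with 2's on the diagonal. Reading the off-diagonal entries as Dynkin edges (a single edge where a_ij = a_ji = -1; a double or triple edge where a_ij * a_ji = 2 or 3), the diagram is a chain of 2 nodes with a fork of two nodes at one end (D_4). One simple-root ordering that puts it in standard form is (alpha_2, alpha_4, alpha_3, alpha_1). So the algebra is type D_4, i.e. so(8).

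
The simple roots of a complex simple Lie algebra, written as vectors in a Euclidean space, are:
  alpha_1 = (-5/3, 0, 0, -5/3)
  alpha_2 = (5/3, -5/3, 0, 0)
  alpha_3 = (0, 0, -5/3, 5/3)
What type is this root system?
Compute the Cartan integers a_ij = 2(alpha_i, alpha_j)/(alpha_j, alpha_j); the resulting 3x3 Cartan matrix is
[[2, -1, -1], [-1, 2, 0], [-1, 0, 2]].
All simple roots have the same length, so the diagram is simply laced. The associated Dynkin diagram is a chain of 3 nodes with single edges (A_3), so the type is A_3 (the algebra sl(4)).

type A_3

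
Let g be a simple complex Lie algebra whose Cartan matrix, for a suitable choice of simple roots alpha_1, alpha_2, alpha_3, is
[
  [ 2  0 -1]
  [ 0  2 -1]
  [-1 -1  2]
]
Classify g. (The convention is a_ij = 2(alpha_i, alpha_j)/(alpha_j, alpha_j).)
type A_3

The matrix has rank 3 with 2's on the diagonal. Reading the off-diagonal entries as Dynkin edges (a single edge where a_ij = a_ji = -1; a double or triple edge where a_ij * a_ji = 2 or 3), the diagram is a chain of 3 nodes with single edges (A_3). One simple-root ordering that puts it in standard form is (alpha_2, alpha_3, alpha_1). So the algebra is type A_3, i.e. sl(4).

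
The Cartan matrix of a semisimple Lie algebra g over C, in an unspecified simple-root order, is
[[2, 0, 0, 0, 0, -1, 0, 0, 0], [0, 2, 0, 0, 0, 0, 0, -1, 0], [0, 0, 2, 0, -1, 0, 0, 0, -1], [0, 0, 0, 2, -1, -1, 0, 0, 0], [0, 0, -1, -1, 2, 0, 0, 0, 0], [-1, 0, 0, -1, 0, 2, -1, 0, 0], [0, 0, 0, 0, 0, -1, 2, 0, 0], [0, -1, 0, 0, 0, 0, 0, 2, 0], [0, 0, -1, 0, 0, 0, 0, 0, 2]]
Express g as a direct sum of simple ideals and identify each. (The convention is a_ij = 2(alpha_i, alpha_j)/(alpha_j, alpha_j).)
The diagram associated to this matrix has two connected components: the simple roots {alpha_2, alpha_8} form a chain of 2 nodes with single edges (A_2), and {alpha_1, alpha_3, alpha_4, alpha_5, alpha_6, alpha_7, alpha_9} form a chain of 5 nodes with a fork of two nodes at one end (D_7). A semisimple Lie algebra decomposes uniquely as the direct sum of simple ideals, one per connected component of its Dynkin diagram, so g ≅ A_2 ⊕ D_7 (dimension 8 + 91 = 99).

type A_2 ⊕ type D_7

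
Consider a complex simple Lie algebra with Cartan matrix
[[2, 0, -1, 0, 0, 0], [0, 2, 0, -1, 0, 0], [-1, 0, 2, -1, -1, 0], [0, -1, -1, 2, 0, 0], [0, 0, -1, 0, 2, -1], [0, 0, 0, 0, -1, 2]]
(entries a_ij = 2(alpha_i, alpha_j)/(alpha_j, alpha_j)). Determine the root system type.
E_6

The matrix has rank 6 with 2's on the diagonal. Reading the off-diagonal entries as Dynkin edges (a single edge where a_ij = a_ji = -1; a double or triple edge where a_ij * a_ji = 2 or 3), the diagram is a chain of 5 nodes with one extra node attached to the third node from one end (E_6). One simple-root ordering that puts it in standard form is (alpha_6, alpha_1, alpha_5, alpha_3, alpha_4, alpha_2). So the algebra is type E_6.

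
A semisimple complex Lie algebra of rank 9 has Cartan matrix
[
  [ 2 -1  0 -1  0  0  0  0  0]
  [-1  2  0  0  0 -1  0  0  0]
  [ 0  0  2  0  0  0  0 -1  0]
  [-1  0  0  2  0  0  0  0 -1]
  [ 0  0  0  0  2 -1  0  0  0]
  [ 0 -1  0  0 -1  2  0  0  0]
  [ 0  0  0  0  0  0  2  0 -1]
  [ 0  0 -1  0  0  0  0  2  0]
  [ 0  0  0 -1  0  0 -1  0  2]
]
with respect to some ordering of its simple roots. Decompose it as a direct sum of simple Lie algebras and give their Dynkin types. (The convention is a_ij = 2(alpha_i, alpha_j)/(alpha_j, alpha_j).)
A_2 (sl(3)) + A_7 (sl(8))

The diagram associated to this matrix has two connected components: the simple roots {alpha_3, alpha_8} form a chain of 2 nodes with single edges (A_2), and {alpha_1, alpha_2, alpha_4, alpha_5, alpha_6, alpha_7, alpha_9} form a chain of 7 nodes with single edges (A_7). A semisimple Lie algebra decomposes uniquely as the direct sum of simple ideals, one per connected component of its Dynkin diagram, so g ≅ A_2 ⊕ A_7 (dimension 8 + 63 = 71).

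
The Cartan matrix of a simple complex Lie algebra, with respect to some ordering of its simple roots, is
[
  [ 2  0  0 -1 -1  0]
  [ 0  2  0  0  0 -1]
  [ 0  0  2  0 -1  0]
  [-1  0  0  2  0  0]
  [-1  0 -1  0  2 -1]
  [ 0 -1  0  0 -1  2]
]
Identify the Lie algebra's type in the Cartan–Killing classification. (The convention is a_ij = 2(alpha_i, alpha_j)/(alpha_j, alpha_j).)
The matrix has rank 6 with 2's on the diagonal. Reading the off-diagonal entries as Dynkin edges (a single edge where a_ij = a_ji = -1; a double or triple edge where a_ij * a_ji = 2 or 3), the diagram is a chain of 5 nodes with one extra node attached to the third node from one end (E_6). One simple-root ordering that puts it in standard form is (alpha_4, alpha_3, alpha_1, alpha_5, alpha_6, alpha_2). So the algebra is type E_6.

E_6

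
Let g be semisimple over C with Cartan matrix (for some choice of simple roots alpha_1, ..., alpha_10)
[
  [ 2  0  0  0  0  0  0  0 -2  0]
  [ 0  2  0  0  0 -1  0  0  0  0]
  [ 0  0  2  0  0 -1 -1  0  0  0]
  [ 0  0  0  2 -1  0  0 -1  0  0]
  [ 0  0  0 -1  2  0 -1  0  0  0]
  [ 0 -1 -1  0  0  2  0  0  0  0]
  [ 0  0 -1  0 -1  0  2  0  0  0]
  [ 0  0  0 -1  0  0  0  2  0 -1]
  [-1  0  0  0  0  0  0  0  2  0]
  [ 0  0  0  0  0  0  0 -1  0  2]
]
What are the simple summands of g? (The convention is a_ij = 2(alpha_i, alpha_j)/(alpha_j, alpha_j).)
A_8 (sl(9)) + B_2 (so(5))

The diagram associated to this matrix has two connected components: the simple roots {alpha_2, alpha_3, alpha_4, alpha_5, alpha_6, alpha_7, alpha_8, alpha_10} form a chain of 8 nodes with single edges (A_8), and {alpha_1, alpha_9} form a chain of 2 nodes with a double edge at one end; the terminal node there is the unique short simple root (B_2). A semisimple Lie algebra decomposes uniquely as the direct sum of simple ideals, one per connected component of its Dynkin diagram, so g ≅ A_8 ⊕ B_2 (dimension 80 + 10 = 90).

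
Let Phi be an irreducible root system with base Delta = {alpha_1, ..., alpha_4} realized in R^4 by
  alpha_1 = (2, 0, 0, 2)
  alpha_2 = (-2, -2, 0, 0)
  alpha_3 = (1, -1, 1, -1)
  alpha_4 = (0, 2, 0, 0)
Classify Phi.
Compute the Cartan integers a_ij = 2(alpha_i, alpha_j)/(alpha_j, alpha_j); the resulting 4x4 Cartan matrix is
[[2, -1, 0, 0], [-1, 2, 0, -2], [0, 0, 2, -1], [0, -1, -1, 2]].
The roots have two lengths (squared-length ratio 2:1); the short ones are alpha_{3,4}. The associated Dynkin diagram is a chain of 4 nodes with a double edge between the middle two (F_4), so the type is F_4.

type F_4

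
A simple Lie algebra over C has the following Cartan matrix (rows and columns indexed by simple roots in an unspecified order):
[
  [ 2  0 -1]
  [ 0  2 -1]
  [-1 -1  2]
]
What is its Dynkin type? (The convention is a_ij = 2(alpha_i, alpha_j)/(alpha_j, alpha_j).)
The matrix has rank 3 with 2's on the diagonal. Reading the off-diagonal entries as Dynkin edges (a single edge where a_ij = a_ji = -1; a double or triple edge where a_ij * a_ji = 2 or 3), the diagram is a chain of 3 nodes with single edges (A_3). One simple-root ordering that puts it in standard form is (alpha_1, alpha_3, alpha_2). So the algebra is type A_3, i.e. sl(4).

A_3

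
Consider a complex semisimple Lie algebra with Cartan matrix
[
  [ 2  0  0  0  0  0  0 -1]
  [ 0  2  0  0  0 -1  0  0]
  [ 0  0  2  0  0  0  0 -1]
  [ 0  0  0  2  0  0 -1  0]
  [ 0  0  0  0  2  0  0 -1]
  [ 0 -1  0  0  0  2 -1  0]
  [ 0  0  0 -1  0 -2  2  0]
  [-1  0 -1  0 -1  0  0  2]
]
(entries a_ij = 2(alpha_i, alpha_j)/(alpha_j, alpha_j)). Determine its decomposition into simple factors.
The diagram associated to this matrix has two connected components: the simple roots {alpha_1, alpha_3, alpha_5, alpha_8} form a chain of 2 nodes with a fork of two nodes at one end (D_4), and {alpha_2, alpha_4, alpha_6, alpha_7} form a chain of 4 nodes with a double edge between the middle two (F_4). A semisimple Lie algebra decomposes uniquely as the direct sum of simple ideals, one per connected component of its Dynkin diagram, so g ≅ D_4 ⊕ F_4 (dimension 28 + 52 = 80).

D_4 + F_4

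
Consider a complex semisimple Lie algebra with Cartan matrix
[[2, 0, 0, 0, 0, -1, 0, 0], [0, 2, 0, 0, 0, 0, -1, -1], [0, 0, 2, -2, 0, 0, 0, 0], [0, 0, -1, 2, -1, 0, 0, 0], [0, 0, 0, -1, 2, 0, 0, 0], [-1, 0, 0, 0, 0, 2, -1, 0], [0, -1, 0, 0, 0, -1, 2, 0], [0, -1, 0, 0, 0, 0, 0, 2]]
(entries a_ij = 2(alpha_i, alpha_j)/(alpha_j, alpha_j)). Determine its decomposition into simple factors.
type A_5 + type C_3

The diagram associated to this matrix has two connected components: the simple roots {alpha_1, alpha_2, alpha_6, alpha_7, alpha_8} form a chain of 5 nodes with single edges (A_5), and {alpha_3, alpha_4, alpha_5} form a chain of 3 nodes with a double edge at one end; the terminal node there is the unique long simple root (C_3). A semisimple Lie algebra decomposes uniquely as the direct sum of simple ideals, one per connected component of its Dynkin diagram, so g ≅ A_5 ⊕ C_3 (dimension 35 + 21 = 56).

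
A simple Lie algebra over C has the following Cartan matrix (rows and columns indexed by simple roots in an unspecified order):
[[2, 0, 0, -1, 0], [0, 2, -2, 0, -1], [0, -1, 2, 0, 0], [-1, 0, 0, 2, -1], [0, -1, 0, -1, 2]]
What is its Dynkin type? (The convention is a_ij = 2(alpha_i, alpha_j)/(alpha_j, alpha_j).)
B_5 (so(11))

The matrix has rank 5 with 2's on the diagonal. Reading the off-diagonal entries as Dynkin edges (a single edge where a_ij = a_ji = -1; a double or triple edge where a_ij * a_ji = 2 or 3), the diagram is a chain of 5 nodes with a double edge at one end; the terminal node there is the unique short simple root (B_5). One simple-root ordering that puts it in standard form is (alpha_1, alpha_4, alpha_5, alpha_2, alpha_3). So the algebra is type B_5, i.e. so(11).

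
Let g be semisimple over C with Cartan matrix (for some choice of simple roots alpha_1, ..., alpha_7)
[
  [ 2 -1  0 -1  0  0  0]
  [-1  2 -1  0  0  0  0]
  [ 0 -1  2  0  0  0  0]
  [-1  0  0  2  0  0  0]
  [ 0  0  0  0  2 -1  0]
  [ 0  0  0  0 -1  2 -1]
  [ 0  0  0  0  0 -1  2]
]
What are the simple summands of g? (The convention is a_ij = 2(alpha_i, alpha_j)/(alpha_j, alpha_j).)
The diagram associated to this matrix has two connected components: the simple roots {alpha_5, alpha_6, alpha_7} form a chain of 3 nodes with single edges (A_3), and {alpha_1, alpha_2, alpha_3, alpha_4} form a chain of 4 nodes with single edges (A_4). A semisimple Lie algebra decomposes uniquely as the direct sum of simple ideals, one per connected component of its Dynkin diagram, so g ≅ A_3 ⊕ A_4 (dimension 15 + 24 = 39).

A_3 (sl(4)) + A_4 (sl(5))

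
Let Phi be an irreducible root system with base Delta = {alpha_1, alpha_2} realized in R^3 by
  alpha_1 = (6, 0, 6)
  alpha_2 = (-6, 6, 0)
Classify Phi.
Compute the Cartan integers a_ij = 2(alpha_i, alpha_j)/(alpha_j, alpha_j); the resulting 2x2 Cartan matrix is
[[2, -1], [-1, 2]].
All simple roots have the same length, so the diagram is simply laced. The associated Dynkin diagram is a chain of 2 nodes with single edges (A_2), so the type is A_2 (the algebra sl(3)).

A_2 (sl(3))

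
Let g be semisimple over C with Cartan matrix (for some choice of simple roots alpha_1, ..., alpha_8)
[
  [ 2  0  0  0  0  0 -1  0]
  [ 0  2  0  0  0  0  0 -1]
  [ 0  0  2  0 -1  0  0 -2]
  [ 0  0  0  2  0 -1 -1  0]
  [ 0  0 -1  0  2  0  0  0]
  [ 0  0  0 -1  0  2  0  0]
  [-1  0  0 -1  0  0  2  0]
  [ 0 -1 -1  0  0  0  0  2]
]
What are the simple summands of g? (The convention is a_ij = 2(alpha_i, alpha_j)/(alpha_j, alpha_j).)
The diagram associated to this matrix has two connected components: the simple roots {alpha_1, alpha_4, alpha_6, alpha_7} form a chain of 4 nodes with single edges (A_4), and {alpha_2, alpha_3, alpha_5, alpha_8} form a chain of 4 nodes with a double edge between the middle two (F_4). A semisimple Lie algebra decomposes uniquely as the direct sum of simple ideals, one per connected component of its Dynkin diagram, so g ≅ A_4 ⊕ F_4 (dimension 24 + 52 = 76).

A_4 + F_4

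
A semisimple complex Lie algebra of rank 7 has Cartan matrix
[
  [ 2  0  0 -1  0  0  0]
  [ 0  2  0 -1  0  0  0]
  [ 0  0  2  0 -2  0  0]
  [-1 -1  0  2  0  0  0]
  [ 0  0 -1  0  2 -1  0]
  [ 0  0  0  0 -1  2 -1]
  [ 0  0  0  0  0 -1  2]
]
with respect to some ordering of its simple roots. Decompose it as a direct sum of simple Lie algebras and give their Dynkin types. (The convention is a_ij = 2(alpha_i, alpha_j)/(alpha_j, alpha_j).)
The diagram associated to this matrix has two connected components: the simple roots {alpha_1, alpha_2, alpha_4} form a chain of 3 nodes with single edges (A_3), and {alpha_3, alpha_5, alpha_6, alpha_7} form a chain of 4 nodes with a double edge at one end; the terminal node there is the unique long simple root (C_4). A semisimple Lie algebra decomposes uniquely as the direct sum of simple ideals, one per connected component of its Dynkin diagram, so g ≅ A_3 ⊕ C_4 (dimension 15 + 36 = 51).

A_3 + C_4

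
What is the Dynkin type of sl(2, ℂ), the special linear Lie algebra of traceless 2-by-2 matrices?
type A_1

This is sl(2), which has dimension 2^2 - 1 = 3 and rank 2 - 1 = 1 (a Cartan subalgebra is the diagonal traceless matrices). In the classification of classical Lie algebras, the special linear algebra sl(n+1) has type A_n; here n = 1, so the Dynkin diagram is a chain of 1 nodes with single edges (A_1). Hence the type is A_1.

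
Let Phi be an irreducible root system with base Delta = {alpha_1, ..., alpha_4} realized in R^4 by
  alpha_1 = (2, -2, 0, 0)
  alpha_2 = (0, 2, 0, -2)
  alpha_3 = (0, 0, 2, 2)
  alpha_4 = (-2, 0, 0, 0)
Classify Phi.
Compute the Cartan integers a_ij = 2(alpha_i, alpha_j)/(alpha_j, alpha_j); the resulting 4x4 Cartan matrix is
[[2, -1, 0, -2], [-1, 2, -1, 0], [0, -1, 2, 0], [-1, 0, 0, 2]].
The roots have two lengths (squared-length ratio 2:1); the short ones are alpha_{4}. The associated Dynkin diagram is a chain of 4 nodes with a double edge at one end; the terminal node there is the unique short simple root (B_4), so the type is B_4 (the algebra so(9)).

B_4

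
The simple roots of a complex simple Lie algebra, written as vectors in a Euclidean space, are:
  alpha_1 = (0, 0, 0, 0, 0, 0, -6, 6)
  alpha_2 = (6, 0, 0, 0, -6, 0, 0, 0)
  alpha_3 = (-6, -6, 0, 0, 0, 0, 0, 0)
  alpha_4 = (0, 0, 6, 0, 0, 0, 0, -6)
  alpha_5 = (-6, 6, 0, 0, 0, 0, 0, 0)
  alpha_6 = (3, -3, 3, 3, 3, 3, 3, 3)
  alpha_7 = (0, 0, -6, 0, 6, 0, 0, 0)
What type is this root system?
Compute the Cartan integers a_ij = 2(alpha_i, alpha_j)/(alpha_j, alpha_j); the resulting 7x7 Cartan matrix is
[[2, 0, 0, -1, 0, 0, 0], [0, 2, -1, 0, -1, 0, -1], [0, -1, 2, 0, 0, 0, 0], [-1, 0, 0, 2, 0, 0, -1], [0, -1, 0, 0, 2, -1, 0], [0, 0, 0, 0, -1, 2, 0], [0, -1, 0, -1, 0, 0, 2]].
All simple roots have the same length, so the diagram is simply laced. The associated Dynkin diagram is a chain of 6 nodes with one extra node attached to the third node from one end (E_7), so the type is E_7.

E_7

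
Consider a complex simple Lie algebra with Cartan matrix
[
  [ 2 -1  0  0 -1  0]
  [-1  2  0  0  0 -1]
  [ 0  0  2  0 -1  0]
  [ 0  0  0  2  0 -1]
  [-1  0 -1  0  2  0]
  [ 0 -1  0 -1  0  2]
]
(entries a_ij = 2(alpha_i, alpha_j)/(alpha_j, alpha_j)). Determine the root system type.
The matrix has rank 6 with 2's on the diagonal. Reading the off-diagonal entries as Dynkin edges (a single edge where a_ij = a_ji = -1; a double or triple edge where a_ij * a_ji = 2 or 3), the diagram is a chain of 6 nodes with single edges (A_6). One simple-root ordering that puts it in standard form is (alpha_4, alpha_6, alpha_2, alpha_1, alpha_5, alpha_3). So the algebra is type A_6, i.e. sl(7).

A6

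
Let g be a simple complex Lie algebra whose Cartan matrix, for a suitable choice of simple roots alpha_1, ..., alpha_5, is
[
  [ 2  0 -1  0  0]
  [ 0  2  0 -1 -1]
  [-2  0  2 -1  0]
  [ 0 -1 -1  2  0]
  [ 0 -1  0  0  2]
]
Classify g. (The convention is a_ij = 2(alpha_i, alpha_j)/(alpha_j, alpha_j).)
The matrix has rank 5 with 2's on the diagonal. Reading the off-diagonal entries as Dynkin edges (a single edge where a_ij = a_ji = -1; a double or triple edge where a_ij * a_ji = 2 or 3), the diagram is a chain of 5 nodes with a double edge at one end; the terminal node there is the unique short simple root (B_5). One simple-root ordering that puts it in standard form is (alpha_5, alpha_2, alpha_4, alpha_3, alpha_1). So the algebra is type B_5, i.e. so(11).

B5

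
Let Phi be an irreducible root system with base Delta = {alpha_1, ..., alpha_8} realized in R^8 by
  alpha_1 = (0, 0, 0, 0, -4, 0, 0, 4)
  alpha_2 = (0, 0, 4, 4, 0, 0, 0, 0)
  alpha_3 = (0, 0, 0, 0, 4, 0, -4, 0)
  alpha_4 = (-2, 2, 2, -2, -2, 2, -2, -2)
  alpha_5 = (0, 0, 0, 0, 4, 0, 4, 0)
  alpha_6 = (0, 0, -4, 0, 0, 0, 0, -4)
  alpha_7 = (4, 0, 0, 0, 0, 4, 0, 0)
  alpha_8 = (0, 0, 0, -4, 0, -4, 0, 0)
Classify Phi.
Compute the Cartan integers a_ij = 2(alpha_i, alpha_j)/(alpha_j, alpha_j); the resulting 8x8 Cartan matrix is
[[2, 0, -1, 0, -1, -1, 0, 0], [0, 2, 0, 0, 0, -1, 0, -1], [-1, 0, 2, 0, 0, 0, 0, 0], [0, 0, 0, 2, -1, 0, 0, 0], [-1, 0, 0, -1, 2, 0, 0, 0], [-1, -1, 0, 0, 0, 2, 0, 0], [0, 0, 0, 0, 0, 0, 2, -1], [0, -1, 0, 0, 0, 0, -1, 2]].
All simple roots have the same length, so the diagram is simply laced. The associated Dynkin diagram is a chain of 7 nodes with one extra node attached to the third node from one end (E_8), so the type is E_8.

E_8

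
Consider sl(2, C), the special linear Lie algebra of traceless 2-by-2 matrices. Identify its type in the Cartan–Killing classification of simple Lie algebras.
This is sl(2), which has dimension 2^2 - 1 = 3 and rank 2 - 1 = 1 (a Cartan subalgebra is the diagonal traceless matrices). In the classification of classical Lie algebras, the special linear algebra sl(n+1) has type A_n; here n = 1, so the Dynkin diagram is a chain of 1 nodes with single edges (A_1). Hence the type is A_1.

type A_1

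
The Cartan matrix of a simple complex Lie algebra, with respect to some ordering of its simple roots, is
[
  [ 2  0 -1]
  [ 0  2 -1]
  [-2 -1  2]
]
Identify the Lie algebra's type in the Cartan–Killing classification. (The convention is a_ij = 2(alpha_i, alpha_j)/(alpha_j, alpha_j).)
The matrix has rank 3 with 2's on the diagonal. Reading the off-diagonal entries as Dynkin edges (a single edge where a_ij = a_ji = -1; a double or triple edge where a_ij * a_ji = 2 or 3), the diagram is a chain of 3 nodes with a double edge at one end; the terminal node there is the unique short simple root (B_3). One simple-root ordering that puts it in standard form is (alpha_2, alpha_3, alpha_1). So the algebra is type B_3, i.e. so(7).

B_3 (so(7))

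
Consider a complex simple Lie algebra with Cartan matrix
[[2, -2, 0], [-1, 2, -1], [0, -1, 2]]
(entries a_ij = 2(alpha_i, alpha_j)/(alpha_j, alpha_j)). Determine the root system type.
The matrix has rank 3 with 2's on the diagonal. Reading the off-diagonal entries as Dynkin edges (a single edge where a_ij = a_ji = -1; a double or triple edge where a_ij * a_ji = 2 or 3), the diagram is a chain of 3 nodes with a double edge at one end; the terminal node there is the unique long simple root (C_3). One simple-root ordering that puts it in standard form is (alpha_3, alpha_2, alpha_1). So the algebra is type C_3, i.e. sp(6).

C_3 (sp(6))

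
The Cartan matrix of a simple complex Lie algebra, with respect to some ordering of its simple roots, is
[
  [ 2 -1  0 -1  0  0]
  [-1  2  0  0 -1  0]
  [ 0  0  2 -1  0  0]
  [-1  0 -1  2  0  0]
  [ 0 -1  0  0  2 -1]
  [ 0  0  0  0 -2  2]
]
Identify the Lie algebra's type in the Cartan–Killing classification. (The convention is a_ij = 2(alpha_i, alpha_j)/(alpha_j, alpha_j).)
The matrix has rank 6 with 2's on the diagonal. Reading the off-diagonal entries as Dynkin edges (a single edge where a_ij = a_ji = -1; a double or triple edge where a_ij * a_ji = 2 or 3), the diagram is a chain of 6 nodes with a double edge at one end; the terminal node there is the unique long simple root (C_6). One simple-root ordering that puts it in standard form is (alpha_3, alpha_4, alpha_1, alpha_2, alpha_5, alpha_6). So the algebra is type C_6, i.e. sp(12).

C_6 (sp(12))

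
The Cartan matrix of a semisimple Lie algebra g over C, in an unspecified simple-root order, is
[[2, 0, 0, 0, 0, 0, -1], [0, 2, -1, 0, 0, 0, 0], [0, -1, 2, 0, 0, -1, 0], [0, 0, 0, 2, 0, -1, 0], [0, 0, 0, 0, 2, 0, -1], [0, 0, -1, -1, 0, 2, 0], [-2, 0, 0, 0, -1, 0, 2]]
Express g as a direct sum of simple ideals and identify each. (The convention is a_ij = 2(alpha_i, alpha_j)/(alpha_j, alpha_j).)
A_4 (sl(5)) + B_3 (so(7))

The diagram associated to this matrix has two connected components: the simple roots {alpha_2, alpha_3, alpha_4, alpha_6} form a chain of 4 nodes with single edges (A_4), and {alpha_1, alpha_5, alpha_7} form a chain of 3 nodes with a double edge at one end; the terminal node there is the unique short simple root (B_3). A semisimple Lie algebra decomposes uniquely as the direct sum of simple ideals, one per connected component of its Dynkin diagram, so g ≅ A_4 ⊕ B_3 (dimension 24 + 21 = 45).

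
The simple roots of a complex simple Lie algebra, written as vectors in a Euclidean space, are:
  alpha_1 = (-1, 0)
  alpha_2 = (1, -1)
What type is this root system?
Compute the Cartan integers a_ij = 2(alpha_i, alpha_j)/(alpha_j, alpha_j); the resulting 2x2 Cartan matrix is
[[2, -1], [-2, 2]].
The roots have two lengths (squared-length ratio 2:1); the short ones are alpha_{1}. The associated Dynkin diagram is a chain of 2 nodes with a double edge at one end; the terminal node there is the unique short simple root (B_2), so the type is B_2 (the algebra so(5)).

B2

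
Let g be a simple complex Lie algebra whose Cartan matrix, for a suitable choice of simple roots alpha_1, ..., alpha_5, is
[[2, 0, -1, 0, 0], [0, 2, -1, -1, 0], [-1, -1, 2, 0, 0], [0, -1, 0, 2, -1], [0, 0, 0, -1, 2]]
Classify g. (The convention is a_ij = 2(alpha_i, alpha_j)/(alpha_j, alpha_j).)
A5

The matrix has rank 5 with 2's on the diagonal. Reading the off-diagonal entries as Dynkin edges (a single edge where a_ij = a_ji = -1; a double or triple edge where a_ij * a_ji = 2 or 3), the diagram is a chain of 5 nodes with single edges (A_5). One simple-root ordering that puts it in standard form is (alpha_5, alpha_4, alpha_2, alpha_3, alpha_1). So the algebra is type A_5, i.e. sl(6).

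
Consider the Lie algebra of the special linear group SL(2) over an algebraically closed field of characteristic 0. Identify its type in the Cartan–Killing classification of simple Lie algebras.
A1

This is sl(2), which has dimension 2^2 - 1 = 3 and rank 2 - 1 = 1 (a Cartan subalgebra is the diagonal traceless matrices). In the classification of classical Lie algebras, the special linear algebra sl(n+1) has type A_n; here n = 1, so the Dynkin diagram is a chain of 1 nodes with single edges (A_1). Hence the type is A_1.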